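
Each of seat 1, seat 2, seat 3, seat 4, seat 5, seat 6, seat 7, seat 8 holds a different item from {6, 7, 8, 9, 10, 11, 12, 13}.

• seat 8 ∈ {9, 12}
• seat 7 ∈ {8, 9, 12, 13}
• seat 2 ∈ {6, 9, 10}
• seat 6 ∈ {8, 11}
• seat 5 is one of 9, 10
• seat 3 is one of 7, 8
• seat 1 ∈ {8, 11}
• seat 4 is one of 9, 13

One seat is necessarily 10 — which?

seat 5

Among the 8 variables, 6 fits only seat 2 (and all 8 values in {6, 7, 8, 9, 10, 11, 12, 13} must be used), so seat 2 = 6.
The 7 still-open variables draw from only 7 values {7, 8, 9, 10, 11, 12, 13}, so each is used; only seat 3 can be 7, hence seat 3 = 7.
The 6 still-open variables together cover exactly {8, 9, 10, 11, 12, 13} — 6 values for 6 variables — and 10 appears only in seat 5's list, so seat 5 = 10.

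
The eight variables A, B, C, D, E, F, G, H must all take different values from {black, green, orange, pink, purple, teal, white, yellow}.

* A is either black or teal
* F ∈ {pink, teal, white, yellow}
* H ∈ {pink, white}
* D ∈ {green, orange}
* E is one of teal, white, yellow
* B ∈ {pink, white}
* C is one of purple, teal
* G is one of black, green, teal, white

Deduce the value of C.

purple

Among the 8 variables, orange fits only D (and all 8 values in {black, green, orange, pink, purple, teal, white, yellow} must be used), so D = orange.
The 7 still-open variables together cover exactly {black, green, pink, purple, teal, white, yellow} — 7 values for 7 variables — and green appears only in G's list, so G = green.
The 6 still-open variables draw from only 6 values {black, pink, purple, teal, white, yellow}, so each is used; only A can be black, hence A = black.
Among the 5 still-open variables, purple fits only C (and all 5 values in {pink, purple, teal, white, yellow} must be used), so C = purple.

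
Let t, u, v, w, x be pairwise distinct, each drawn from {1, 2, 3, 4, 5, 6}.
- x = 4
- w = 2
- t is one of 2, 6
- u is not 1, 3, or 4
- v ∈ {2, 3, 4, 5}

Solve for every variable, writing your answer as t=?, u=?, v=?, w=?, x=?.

w must be 2 (only option left). Strike 2 from t, u, v.
x must be 4 (only option left). Remove 4 from v.
t must be 6 (only option left). Eliminate 6 elsewhere: u.
That leaves u = 5. Remove 5 from v.
v must be 3 (only option left).

t=6, u=5, v=3, w=2, x=4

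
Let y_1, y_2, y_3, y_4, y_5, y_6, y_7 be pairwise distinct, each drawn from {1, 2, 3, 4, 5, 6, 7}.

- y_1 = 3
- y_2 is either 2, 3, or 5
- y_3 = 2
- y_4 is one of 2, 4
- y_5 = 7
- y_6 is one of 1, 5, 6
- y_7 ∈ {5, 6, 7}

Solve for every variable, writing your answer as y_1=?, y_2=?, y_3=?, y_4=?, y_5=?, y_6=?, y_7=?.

y_1=3, y_2=5, y_3=2, y_4=4, y_5=7, y_6=1, y_7=6

y_1's domain is down to {3}, so y_1 = 3. Strike 3 from y_2.
y_3 has just one choice, so y_3 = 2. Strike 2 from y_2, y_4.
y_4 has just one choice, so y_4 = 4.
y_5 has just one choice, so y_5 = 7. Remove 7 from y_7.
y_2 has just one choice, so y_2 = 5. Strike 5 from y_6, y_7.
y_7 has just one choice, so y_7 = 6. Remove 6 from y_6.
y_6 has just one choice, so y_6 = 1.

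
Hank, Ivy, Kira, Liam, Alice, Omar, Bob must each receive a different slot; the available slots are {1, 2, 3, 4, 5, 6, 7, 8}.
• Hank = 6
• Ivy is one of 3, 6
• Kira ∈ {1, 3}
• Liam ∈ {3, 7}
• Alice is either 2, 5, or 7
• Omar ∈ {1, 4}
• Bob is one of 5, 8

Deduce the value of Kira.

Hank must be 6 (only option left). Remove 6 from Ivy.
Ivy has just one choice, so Ivy = 3. So Kira, Liam can't be 3.
So Kira = 1.

1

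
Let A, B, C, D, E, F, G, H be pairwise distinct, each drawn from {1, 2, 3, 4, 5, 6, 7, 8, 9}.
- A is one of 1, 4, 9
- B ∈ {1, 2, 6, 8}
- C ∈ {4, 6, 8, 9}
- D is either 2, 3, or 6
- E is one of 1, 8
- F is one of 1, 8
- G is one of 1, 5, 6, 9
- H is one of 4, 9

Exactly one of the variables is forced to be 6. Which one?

C

The 8 variables draw from only 8 values {1, 2, 3, 4, 5, 6, 8, 9}, so each is used; only D can be 3, hence D = 3.
The 7 still-open variables draw from only 7 values {1, 2, 4, 5, 6, 8, 9}, so each is used; only B can be 2, hence B = 2.
Among the 6 still-open variables, 5 fits only G (and all 6 values in {1, 4, 5, 6, 8, 9} must be used), so G = 5.
Among the 5 still-open variables, 6 fits only C (and all 5 values in {1, 4, 6, 8, 9} must be used), so C = 6.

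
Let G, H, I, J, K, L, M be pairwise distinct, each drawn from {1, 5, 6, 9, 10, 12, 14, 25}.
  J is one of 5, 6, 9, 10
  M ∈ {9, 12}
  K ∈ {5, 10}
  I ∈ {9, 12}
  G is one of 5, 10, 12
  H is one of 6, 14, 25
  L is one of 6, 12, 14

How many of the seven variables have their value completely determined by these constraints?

3

Among the 7 variables, 25 fits only H (and all 7 values in {5, 6, 9, 10, 12, 14, 25} must be used), so H = 25.
Among the 6 still-open variables, 14 fits only L (and all 6 values in {5, 6, 9, 10, 12, 14} must be used), so L = 14.
The 5 still-open variables draw from only 5 values {5, 6, 9, 10, 12}, so each is used; only J can be 6, hence J = 6.
I and M between them cover only {9, 12} — a naked pair. Remove those values from G.
Determined: H=25, J=6, L=14. The other variables each still have more than one consistent value. That makes 3.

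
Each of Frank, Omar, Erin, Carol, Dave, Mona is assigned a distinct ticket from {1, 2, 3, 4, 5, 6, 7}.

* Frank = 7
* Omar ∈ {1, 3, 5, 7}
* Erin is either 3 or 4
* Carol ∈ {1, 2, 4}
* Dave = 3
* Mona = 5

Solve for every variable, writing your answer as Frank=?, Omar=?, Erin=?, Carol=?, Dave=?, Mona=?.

Frank=7, Omar=1, Erin=4, Carol=2, Dave=3, Mona=5

Frank has just one choice, so Frank = 7. So Omar can't be 7.
Dave must be 3 (only option left). Strike 3 from Omar, Erin.
Mona has just one choice, so Mona = 5. Eliminate 5 elsewhere: Omar.
That leaves Omar = 1. Strike 1 from Carol.
Erin must be 4 (only option left). Strike 4 from Carol.
Carol has just one choice, so Carol = 2.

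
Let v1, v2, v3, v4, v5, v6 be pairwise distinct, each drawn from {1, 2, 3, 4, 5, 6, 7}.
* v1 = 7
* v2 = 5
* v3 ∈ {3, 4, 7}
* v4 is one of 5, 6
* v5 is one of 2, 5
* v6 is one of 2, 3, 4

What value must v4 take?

6

v1 has just one choice, so v1 = 7. So v3 can't be 7.
v2's domain is down to {5}, so v2 = 5. Strike 5 from v4, v5.
So v4 = 6.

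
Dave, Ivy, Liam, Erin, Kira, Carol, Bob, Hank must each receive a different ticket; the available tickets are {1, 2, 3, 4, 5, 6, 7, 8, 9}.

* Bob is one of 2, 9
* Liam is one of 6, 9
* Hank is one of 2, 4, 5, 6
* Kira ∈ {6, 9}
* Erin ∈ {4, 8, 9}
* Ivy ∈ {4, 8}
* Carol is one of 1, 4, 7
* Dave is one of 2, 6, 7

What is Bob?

2

The 8 variables draw from only 8 values {1, 2, 4, 5, 6, 7, 8, 9}, so each is used; only Carol can be 1, hence Carol = 1.
Among the 7 still-open variables, 5 fits only Hank (and all 7 values in {2, 4, 5, 6, 7, 8, 9} must be used), so Hank = 5.
The 6 still-open variables draw from only 6 values {2, 4, 6, 7, 8, 9}, so each is used; only Dave can be 7, hence Dave = 7.
The 5 still-open variables together cover exactly {2, 4, 6, 8, 9} — 5 values for 5 variables — and 2 appears only in Bob's list, so Bob = 2.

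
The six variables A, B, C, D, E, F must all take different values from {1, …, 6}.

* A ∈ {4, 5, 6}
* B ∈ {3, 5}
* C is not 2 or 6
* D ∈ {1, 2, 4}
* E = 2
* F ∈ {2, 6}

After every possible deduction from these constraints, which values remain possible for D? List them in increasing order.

E's domain is down to {2}, so E = 2. Eliminate 2 elsewhere: D, F.
F has just one choice, so F = 6. So A can't be 6.
No further eliminations apply; D can still be any of 1, 4.

1, 4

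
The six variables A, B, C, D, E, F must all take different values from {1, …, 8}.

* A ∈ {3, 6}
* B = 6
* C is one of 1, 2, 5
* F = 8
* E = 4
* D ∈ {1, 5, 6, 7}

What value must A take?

B's domain is down to {6}, so B = 6. Eliminate 6 elsewhere: A, D.
So A = 3.

3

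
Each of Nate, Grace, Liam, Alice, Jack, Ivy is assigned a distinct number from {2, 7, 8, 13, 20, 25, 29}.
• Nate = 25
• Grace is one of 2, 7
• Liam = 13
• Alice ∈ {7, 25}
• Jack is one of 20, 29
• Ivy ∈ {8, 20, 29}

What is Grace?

2

Nate must be 25 (only option left). So Alice can't be 25.
Liam must be 13 (only option left).
Alice has just one choice, so Alice = 7. Strike 7 from Grace.
So Grace = 2.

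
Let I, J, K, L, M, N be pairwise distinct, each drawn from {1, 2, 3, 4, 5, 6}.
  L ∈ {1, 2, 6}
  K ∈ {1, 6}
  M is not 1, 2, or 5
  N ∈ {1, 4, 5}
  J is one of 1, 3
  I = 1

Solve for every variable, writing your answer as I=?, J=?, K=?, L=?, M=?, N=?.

I must be 1 (only option left). So J, K, L, N can't be 1.
J's domain is down to {3}, so J = 3. Strike 3 from M.
That leaves K = 6. Remove 6 from L, M.
That leaves L = 2.
M must be 4 (only option left). Strike 4 from N.
N has just one choice, so N = 5.

I=1, J=3, K=6, L=2, M=4, N=5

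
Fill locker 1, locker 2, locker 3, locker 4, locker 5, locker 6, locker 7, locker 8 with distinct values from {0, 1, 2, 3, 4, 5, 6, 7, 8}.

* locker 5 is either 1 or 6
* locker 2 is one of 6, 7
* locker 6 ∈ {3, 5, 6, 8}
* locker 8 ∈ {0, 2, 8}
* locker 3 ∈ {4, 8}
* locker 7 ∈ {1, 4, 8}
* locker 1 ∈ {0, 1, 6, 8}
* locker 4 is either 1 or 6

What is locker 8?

2

locker 4 and locker 5 share exactly the 2 values {1, 6}; by pigeonhole those values go to them, so strike 1, 6 from locker 1, locker 2, locker 6, locker 7.
locker 2 has just one choice, so locker 2 = 7.
locker 3 and locker 7 share exactly the 2 values {4, 8}; by pigeonhole those values go to them, so strike 4, 8 from locker 1, locker 6, locker 8.
locker 1 must be 0 (only option left). Strike 0 from locker 8.
So locker 8 = 2.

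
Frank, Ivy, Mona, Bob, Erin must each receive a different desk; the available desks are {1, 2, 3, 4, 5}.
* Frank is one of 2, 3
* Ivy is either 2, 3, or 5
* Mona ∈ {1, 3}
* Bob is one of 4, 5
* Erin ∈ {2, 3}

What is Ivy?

5

The 5 variables draw from only 5 values {1, 2, 3, 4, 5}, so each is used; only Mona can be 1, hence Mona = 1.
The 4 still-open variables together cover exactly {2, 3, 4, 5} — 4 values for 4 variables — and 4 appears only in Bob's list, so Bob = 4.
Among the 3 still-open variables, 5 fits only Ivy (and all 3 values in {2, 3, 5} must be used), so Ivy = 5.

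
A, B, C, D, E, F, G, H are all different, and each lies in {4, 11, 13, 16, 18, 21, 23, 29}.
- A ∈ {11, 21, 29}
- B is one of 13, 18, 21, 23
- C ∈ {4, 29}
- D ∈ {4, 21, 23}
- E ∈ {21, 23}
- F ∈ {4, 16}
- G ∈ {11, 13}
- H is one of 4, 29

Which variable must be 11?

A

Among the 8 variables, 16 fits only F (and all 8 values in {4, 11, 13, 16, 18, 21, 23, 29} must be used), so F = 16.
Among the 7 still-open variables, 18 fits only B (and all 7 values in {4, 11, 13, 18, 21, 23, 29} must be used), so B = 18.
The 6 still-open variables draw from only 6 values {4, 11, 13, 21, 23, 29}, so each is used; only G can be 13, hence G = 13.
The 5 still-open variables together cover exactly {4, 11, 21, 23, 29} — 5 values for 5 variables — and 11 appears only in A's list, so A = 11.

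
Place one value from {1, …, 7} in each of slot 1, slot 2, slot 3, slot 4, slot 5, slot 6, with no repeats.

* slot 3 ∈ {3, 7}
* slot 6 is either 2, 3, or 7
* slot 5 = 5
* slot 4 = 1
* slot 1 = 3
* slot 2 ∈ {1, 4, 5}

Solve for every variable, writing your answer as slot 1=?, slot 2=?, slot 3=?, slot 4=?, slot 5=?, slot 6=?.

slot 1=3, slot 2=4, slot 3=7, slot 4=1, slot 5=5, slot 6=2

slot 1's domain is down to {3}, so slot 1 = 3. So slot 3, slot 6 can't be 3.
slot 3's domain is down to {7}, so slot 3 = 7. Strike 7 from slot 6.
slot 4 must be 1 (only option left). Strike 1 from slot 2.
slot 5 must be 5 (only option left). Strike 5 from slot 2.
That leaves slot 6 = 2.
slot 2 has just one choice, so slot 2 = 4.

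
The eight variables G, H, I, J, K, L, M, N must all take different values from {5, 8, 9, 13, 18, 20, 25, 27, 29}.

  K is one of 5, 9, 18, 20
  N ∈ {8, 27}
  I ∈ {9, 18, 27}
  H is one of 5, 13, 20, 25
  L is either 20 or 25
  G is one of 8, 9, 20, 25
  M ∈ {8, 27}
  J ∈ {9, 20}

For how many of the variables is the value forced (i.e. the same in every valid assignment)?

The 8 variables draw from only 8 values {5, 8, 9, 13, 18, 20, 25, 27}, so each is used; only H can be 13, hence H = 13.
The 7 still-open variables together cover exactly {5, 8, 9, 18, 20, 25, 27} — 7 values for 7 variables — and 5 appears only in K's list, so K = 5.
Among the 6 still-open variables, 18 fits only I (and all 6 values in {8, 9, 18, 20, 25, 27} must be used), so I = 18.
The 2 variables M and N are confined to {8, 27}, which locks those values in; drop them from G.
Determined: H=13, I=18, K=5. The other variables each still have more than one consistent value. That makes 3.

3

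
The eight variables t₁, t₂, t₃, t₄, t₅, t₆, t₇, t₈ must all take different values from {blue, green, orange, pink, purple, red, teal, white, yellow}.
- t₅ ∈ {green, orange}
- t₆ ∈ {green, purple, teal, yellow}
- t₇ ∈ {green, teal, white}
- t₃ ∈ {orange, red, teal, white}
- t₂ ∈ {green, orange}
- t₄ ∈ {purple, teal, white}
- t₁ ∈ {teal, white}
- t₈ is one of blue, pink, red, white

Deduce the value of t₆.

t₂ and t₅ between them cover only {green, orange} — a naked pair. Remove those values from t₃, t₆, t₇.
t₁ and t₇ share exactly the 2 values {teal, white}; by pigeonhole those values go to them, so strike teal, white from t₃, t₄, t₆, t₈.
That leaves t₃ = red. Eliminate red elsewhere: t₈.
That leaves t₄ = purple. So t₆ can't be purple.
So t₆ = yellow.

yellow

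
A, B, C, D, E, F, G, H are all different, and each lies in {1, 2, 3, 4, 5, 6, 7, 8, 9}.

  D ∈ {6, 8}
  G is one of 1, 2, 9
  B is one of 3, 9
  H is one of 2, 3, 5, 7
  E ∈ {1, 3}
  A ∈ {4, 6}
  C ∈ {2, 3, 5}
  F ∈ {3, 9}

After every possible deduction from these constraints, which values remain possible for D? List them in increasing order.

6, 8

B and F between them cover only {3, 9} — a naked pair. Remove those values from C, E, G, H.
E has just one choice, so E = 1. Strike 1 from G.
G has just one choice, so G = 2. Remove 2 from C, H.
That leaves C = 5. Eliminate 5 elsewhere: H.
H has just one choice, so H = 7.
No further eliminations apply; D can still be any of 6, 8.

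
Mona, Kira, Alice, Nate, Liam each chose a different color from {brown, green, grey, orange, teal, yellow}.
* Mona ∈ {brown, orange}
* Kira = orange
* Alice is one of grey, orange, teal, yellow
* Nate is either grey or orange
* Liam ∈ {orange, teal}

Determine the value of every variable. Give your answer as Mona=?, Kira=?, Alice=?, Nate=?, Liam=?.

Kira's domain is down to {orange}, so Kira = orange. Strike orange from Mona, Alice, Nate, Liam.
Nate has just one choice, so Nate = grey. Eliminate grey elsewhere: Alice.
That leaves Liam = teal. Remove teal from Alice.
Mona has just one choice, so Mona = brown.
Alice must be yellow (only option left).

Mona=brown, Kira=orange, Alice=yellow, Nate=grey, Liam=teal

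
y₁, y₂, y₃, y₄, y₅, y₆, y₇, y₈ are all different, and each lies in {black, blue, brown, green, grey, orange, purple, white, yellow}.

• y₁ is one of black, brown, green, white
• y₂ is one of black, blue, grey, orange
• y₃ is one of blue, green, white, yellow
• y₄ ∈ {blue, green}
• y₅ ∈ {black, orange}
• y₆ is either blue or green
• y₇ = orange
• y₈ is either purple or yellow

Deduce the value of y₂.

grey

y₇ must be orange (only option left). Strike orange from y₂, y₅.
That leaves y₅ = black. Strike black from y₁, y₂.
The 2 variables y₄ and y₆ are confined to {blue, green}, which locks those values in; drop them from y₁, y₂, y₃.
So y₂ = grey.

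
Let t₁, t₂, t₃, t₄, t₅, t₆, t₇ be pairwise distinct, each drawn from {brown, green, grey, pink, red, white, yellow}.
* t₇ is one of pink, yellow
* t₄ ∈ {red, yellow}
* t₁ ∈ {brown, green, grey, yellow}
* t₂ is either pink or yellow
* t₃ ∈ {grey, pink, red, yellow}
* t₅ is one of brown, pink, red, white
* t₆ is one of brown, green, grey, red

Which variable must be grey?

Among the 7 variables, white fits only t₅ (and all 7 values in {brown, green, grey, pink, red, white, yellow} must be used), so t₅ = white.
t₂ and t₇ share exactly the 2 values {pink, yellow}; by pigeonhole those values go to them, so strike pink, yellow from t₁, t₃, t₄.
t₄ has just one choice, so t₄ = red. Remove red from t₃, t₆.
So grey goes to t₃.

t₃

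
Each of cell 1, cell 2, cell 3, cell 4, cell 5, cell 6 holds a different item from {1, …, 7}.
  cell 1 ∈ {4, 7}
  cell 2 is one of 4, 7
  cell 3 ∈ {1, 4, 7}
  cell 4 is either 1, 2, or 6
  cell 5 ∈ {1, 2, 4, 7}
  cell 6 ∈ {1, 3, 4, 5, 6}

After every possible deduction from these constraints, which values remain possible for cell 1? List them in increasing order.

4, 7

cell 1 and cell 2 between them cover only {4, 7} — a naked pair. Remove those values from cell 3, cell 5, cell 6.
cell 3 has just one choice, so cell 3 = 1. So cell 4, cell 5, cell 6 can't be 1.
cell 5 must be 2 (only option left). Remove 2 from cell 4.
cell 4's domain is down to {6}, so cell 4 = 6. Eliminate 6 elsewhere: cell 6.
No further eliminations apply; cell 1 can still be any of 4, 7.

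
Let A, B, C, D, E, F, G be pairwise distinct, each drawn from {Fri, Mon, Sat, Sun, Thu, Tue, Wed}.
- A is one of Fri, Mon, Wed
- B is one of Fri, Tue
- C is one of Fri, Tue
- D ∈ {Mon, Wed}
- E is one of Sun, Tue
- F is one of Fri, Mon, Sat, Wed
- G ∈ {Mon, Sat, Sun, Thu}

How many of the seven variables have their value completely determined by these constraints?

3

The 7 variables together cover exactly {Fri, Mon, Sat, Sun, Thu, Tue, Wed} — 7 values for 7 variables — and Thu appears only in G's list, so G = Thu.
Among the 6 still-open variables, Sat fits only F (and all 6 values in {Fri, Mon, Sat, Sun, Tue, Wed} must be used), so F = Sat.
The 5 still-open variables together cover exactly {Fri, Mon, Sun, Tue, Wed} — 5 values for 5 variables — and Sun appears only in E's list, so E = Sun.
B and C between them cover only {Fri, Tue} — a naked pair. Remove those values from A.
Determined: E=Sun, F=Sat, G=Thu. The other variables each still have more than one consistent value. That makes 3.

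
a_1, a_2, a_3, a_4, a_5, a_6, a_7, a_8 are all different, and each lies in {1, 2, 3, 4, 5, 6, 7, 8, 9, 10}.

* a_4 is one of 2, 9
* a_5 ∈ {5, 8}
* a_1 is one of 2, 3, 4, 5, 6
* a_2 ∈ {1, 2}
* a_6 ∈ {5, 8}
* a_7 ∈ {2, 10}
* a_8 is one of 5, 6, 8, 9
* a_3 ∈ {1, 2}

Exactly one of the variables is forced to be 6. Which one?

a_8

a_2 and a_3 between them cover only {1, 2} — a naked pair. Remove those values from a_1, a_4, a_7.
a_4 has just one choice, so a_4 = 9. Eliminate 9 elsewhere: a_8.
a_7 has just one choice, so a_7 = 10.
a_5 and a_6 share exactly the 2 values {5, 8}; by pigeonhole those values go to them, so strike 5, 8 from a_1, a_8.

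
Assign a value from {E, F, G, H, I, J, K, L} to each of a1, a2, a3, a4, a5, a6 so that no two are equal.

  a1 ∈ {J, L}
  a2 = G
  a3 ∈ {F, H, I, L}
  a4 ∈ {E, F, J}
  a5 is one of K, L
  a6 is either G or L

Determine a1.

a2's domain is down to {G}, so a2 = G. Eliminate G elsewhere: a6.
a6 has just one choice, so a6 = L. Eliminate L elsewhere: a1, a3, a5.
So a1 = J.

J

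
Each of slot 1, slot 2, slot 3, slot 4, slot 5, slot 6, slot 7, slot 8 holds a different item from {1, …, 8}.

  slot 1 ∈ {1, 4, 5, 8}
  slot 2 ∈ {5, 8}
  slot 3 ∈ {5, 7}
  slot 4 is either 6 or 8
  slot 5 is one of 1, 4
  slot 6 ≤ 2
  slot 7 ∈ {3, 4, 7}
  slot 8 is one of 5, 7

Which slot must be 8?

slot 2

The 8 variables draw from only 8 values {1, 2, 3, 4, 5, 6, 7, 8}, so each is used; only slot 6 can be 2, hence slot 6 = 2.
Among the 7 still-open variables, 3 fits only slot 7 (and all 7 values in {1, 3, 4, 5, 6, 7, 8} must be used), so slot 7 = 3.
The 6 still-open variables draw from only 6 values {1, 4, 5, 6, 7, 8}, so each is used; only slot 4 can be 6, hence slot 4 = 6.
slot 3 and slot 8 share exactly the 2 values {5, 7}; by pigeonhole those values go to them, so strike 5, 7 from slot 1, slot 2.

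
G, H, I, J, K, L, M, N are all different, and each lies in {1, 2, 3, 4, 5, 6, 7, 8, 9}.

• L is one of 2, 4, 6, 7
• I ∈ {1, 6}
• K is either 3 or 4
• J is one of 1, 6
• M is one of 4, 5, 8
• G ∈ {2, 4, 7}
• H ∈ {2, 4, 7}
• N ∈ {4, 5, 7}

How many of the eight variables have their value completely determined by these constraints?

3

The 8 variables draw from only 8 values {1, 2, 3, 4, 5, 6, 7, 8}, so each is used; only K can be 3, hence K = 3.
The 7 still-open variables together cover exactly {1, 2, 4, 5, 6, 7, 8} — 7 values for 7 variables — and 8 appears only in M's list, so M = 8.
Among the 6 still-open variables, 5 fits only N (and all 6 values in {1, 2, 4, 5, 6, 7} must be used), so N = 5.
I and J between them cover only {1, 6} — a naked pair. Remove those values from L.
Determined: K=3, M=8, N=5. The other variables each still have more than one consistent value. That makes 3.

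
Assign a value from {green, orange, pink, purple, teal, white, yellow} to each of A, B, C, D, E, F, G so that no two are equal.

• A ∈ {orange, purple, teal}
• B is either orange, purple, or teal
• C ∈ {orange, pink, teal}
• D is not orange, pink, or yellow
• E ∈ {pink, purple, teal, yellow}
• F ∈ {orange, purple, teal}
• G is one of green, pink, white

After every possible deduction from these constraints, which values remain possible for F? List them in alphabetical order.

The 7 variables together cover exactly {green, orange, pink, purple, teal, white, yellow} — 7 values for 7 variables — and yellow appears only in E's list, so E = yellow.
A, B, F share exactly the 3 values {orange, purple, teal}; by pigeonhole those values go to them, so strike orange, purple, teal from C, D.
C must be pink (only option left). Remove pink from G.
No further eliminations apply; F can still be any of orange, purple, teal.

orange, purple, teal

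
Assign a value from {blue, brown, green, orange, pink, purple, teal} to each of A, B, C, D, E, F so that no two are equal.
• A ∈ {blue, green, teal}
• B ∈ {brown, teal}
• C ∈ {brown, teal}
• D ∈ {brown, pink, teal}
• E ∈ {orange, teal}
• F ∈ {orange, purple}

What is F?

purple

B and C between them cover only {brown, teal} — a naked pair. Remove those values from A, D, E.
D's domain is down to {pink}, so D = pink.
E's domain is down to {orange}, so E = orange. Eliminate orange elsewhere: F.
So F = purple.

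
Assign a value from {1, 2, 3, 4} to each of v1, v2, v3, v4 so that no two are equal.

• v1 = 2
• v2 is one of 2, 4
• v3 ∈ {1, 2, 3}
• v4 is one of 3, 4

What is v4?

3

v1's domain is down to {2}, so v1 = 2. Strike 2 from v2, v3.
That leaves v2 = 4. Eliminate 4 elsewhere: v4.
So v4 = 3.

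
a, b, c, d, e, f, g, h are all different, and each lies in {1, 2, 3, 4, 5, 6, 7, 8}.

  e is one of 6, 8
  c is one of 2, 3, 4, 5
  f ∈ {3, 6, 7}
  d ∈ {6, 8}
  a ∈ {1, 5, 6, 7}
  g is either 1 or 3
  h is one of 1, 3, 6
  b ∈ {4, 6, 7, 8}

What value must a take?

The 8 variables draw from only 8 values {1, 2, 3, 4, 5, 6, 7, 8}, so each is used; only c can be 2, hence c = 2.
The 7 still-open variables together cover exactly {1, 3, 4, 5, 6, 7, 8} — 7 values for 7 variables — and 4 appears only in b's list, so b = 4.
The 6 still-open variables draw from only 6 values {1, 3, 5, 6, 7, 8}, so each is used; only a can be 5, hence a = 5.

5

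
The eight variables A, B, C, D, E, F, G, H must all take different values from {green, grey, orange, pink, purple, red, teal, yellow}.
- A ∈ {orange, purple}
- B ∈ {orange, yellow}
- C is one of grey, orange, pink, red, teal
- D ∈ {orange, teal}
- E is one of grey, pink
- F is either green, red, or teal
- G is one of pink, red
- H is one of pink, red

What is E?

Among the 8 variables, green fits only F (and all 8 values in {green, grey, orange, pink, purple, red, teal, yellow} must be used), so F = green.
The 7 still-open variables draw from only 7 values {grey, orange, pink, purple, red, teal, yellow}, so each is used; only A can be purple, hence A = purple.
Among the 6 still-open variables, yellow fits only B (and all 6 values in {grey, orange, pink, red, teal, yellow} must be used), so B = yellow.
G and H share exactly the 2 values {pink, red}; by pigeonhole those values go to them, so strike pink, red from C, E.
So E = grey.

grey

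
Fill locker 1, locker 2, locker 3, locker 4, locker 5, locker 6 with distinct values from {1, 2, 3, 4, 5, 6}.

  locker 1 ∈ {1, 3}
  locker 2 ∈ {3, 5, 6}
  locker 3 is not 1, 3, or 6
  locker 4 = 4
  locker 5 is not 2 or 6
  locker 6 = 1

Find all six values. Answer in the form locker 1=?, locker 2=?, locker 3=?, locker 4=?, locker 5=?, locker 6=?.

locker 4 must be 4 (only option left). Eliminate 4 elsewhere: locker 3, locker 5.
That leaves locker 6 = 1. So locker 1, locker 5 can't be 1.
locker 1's domain is down to {3}, so locker 1 = 3. So locker 2, locker 5 can't be 3.
locker 5's domain is down to {5}, so locker 5 = 5. So locker 2, locker 3 can't be 5.
locker 2 must be 6 (only option left).
That leaves locker 3 = 2.

locker 1=3, locker 2=6, locker 3=2, locker 4=4, locker 5=5, locker 6=1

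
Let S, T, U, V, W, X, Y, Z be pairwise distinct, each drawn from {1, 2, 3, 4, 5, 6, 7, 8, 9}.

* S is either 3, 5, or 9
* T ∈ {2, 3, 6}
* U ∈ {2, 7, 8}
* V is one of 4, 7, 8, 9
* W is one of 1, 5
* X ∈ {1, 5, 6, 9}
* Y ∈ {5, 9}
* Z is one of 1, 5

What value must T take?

W and Z between them cover only {1, 5} — a naked pair. Remove those values from S, X, Y.
Y's domain is down to {9}, so Y = 9. Remove 9 from S, V, X.
That leaves S = 3. Remove 3 from T.
X must be 6 (only option left). Strike 6 from T.
So T = 2.

2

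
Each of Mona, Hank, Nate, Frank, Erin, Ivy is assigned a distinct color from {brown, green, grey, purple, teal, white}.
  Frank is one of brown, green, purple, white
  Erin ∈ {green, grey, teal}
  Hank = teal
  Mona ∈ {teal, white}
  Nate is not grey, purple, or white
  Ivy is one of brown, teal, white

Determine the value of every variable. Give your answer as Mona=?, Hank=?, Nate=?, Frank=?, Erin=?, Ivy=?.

Hank must be teal (only option left). Remove teal from Mona, Nate, Erin, Ivy.
Mona has just one choice, so Mona = white. So Frank, Ivy can't be white.
That leaves Ivy = brown. So Nate, Frank can't be brown.
Nate's domain is down to {green}, so Nate = green. Strike green from Frank, Erin.
Frank's domain is down to {purple}, so Frank = purple.
Erin has just one choice, so Erin = grey.

Mona=white, Hank=teal, Nate=green, Frank=purple, Erin=grey, Ivy=brown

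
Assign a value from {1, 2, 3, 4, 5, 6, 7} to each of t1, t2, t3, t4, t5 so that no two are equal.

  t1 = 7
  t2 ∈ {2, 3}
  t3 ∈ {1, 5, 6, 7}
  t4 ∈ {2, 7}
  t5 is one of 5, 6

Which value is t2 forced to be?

3

t1's domain is down to {7}, so t1 = 7. Eliminate 7 elsewhere: t3, t4.
t4's domain is down to {2}, so t4 = 2. Strike 2 from t2.
So t2 = 3.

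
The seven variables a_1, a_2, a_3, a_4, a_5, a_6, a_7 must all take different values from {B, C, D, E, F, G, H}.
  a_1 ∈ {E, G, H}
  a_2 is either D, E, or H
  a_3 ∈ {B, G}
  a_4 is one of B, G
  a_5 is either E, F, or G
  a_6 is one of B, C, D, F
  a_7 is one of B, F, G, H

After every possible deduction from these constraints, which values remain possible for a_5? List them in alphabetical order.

E, F

The 7 variables together cover exactly {B, C, D, E, F, G, H} — 7 values for 7 variables — and C appears only in a_6's list, so a_6 = C.
Among the 6 still-open variables, D fits only a_2 (and all 6 values in {B, D, E, F, G, H} must be used), so a_2 = D.
a_3 and a_4 between them cover only {B, G} — a naked pair. Remove those values from a_1, a_5, a_7.
No further eliminations apply; a_5 can still be any of E, F.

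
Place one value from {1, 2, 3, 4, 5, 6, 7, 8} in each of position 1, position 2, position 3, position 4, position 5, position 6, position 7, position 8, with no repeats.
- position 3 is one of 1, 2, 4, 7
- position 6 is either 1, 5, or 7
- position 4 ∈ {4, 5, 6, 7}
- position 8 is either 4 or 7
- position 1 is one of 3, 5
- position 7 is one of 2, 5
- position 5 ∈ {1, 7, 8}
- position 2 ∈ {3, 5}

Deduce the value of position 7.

The 8 variables draw from only 8 values {1, 2, 3, 4, 5, 6, 7, 8}, so each is used; only position 4 can be 6, hence position 4 = 6.
The 7 still-open variables together cover exactly {1, 2, 3, 4, 5, 7, 8} — 7 values for 7 variables — and 8 appears only in position 5's list, so position 5 = 8.
position 1 and position 2 between them cover only {3, 5} — a naked pair. Remove those values from position 6, position 7.
So position 7 = 2.

2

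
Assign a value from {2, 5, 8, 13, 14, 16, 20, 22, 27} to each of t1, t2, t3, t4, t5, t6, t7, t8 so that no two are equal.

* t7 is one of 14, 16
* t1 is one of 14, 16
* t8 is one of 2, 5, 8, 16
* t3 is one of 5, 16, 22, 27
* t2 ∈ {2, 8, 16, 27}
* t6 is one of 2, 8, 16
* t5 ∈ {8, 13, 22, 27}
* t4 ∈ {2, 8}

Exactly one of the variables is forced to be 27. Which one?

t2

The 8 variables together cover exactly {2, 5, 8, 13, 14, 16, 22, 27} — 8 values for 8 variables — and 13 appears only in t5's list, so t5 = 13.
The 7 still-open variables together cover exactly {2, 5, 8, 14, 16, 22, 27} — 7 values for 7 variables — and 22 appears only in t3's list, so t3 = 22.
Among the 6 still-open variables, 5 fits only t8 (and all 6 values in {2, 5, 8, 14, 16, 27} must be used), so t8 = 5.
Among the 5 still-open variables, 27 fits only t2 (and all 5 values in {2, 8, 14, 16, 27} must be used), so t2 = 27.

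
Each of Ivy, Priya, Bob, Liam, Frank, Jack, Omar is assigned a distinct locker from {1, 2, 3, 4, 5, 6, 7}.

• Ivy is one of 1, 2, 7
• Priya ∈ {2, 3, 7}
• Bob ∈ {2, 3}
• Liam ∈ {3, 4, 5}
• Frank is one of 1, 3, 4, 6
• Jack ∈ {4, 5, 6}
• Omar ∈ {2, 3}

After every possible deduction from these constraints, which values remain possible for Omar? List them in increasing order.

2, 3

Bob and Omar between them cover only {2, 3} — a naked pair. Remove those values from Ivy, Priya, Liam, Frank.
That leaves Priya = 7. So Ivy can't be 7.
Ivy must be 1 (only option left). So Frank can't be 1.
No further eliminations apply; Omar can still be any of 2, 3.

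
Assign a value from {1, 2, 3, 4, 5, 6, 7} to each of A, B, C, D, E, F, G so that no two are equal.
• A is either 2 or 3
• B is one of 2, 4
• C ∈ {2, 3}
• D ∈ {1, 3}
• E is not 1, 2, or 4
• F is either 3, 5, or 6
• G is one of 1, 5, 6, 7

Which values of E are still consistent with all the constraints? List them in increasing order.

Among the 7 variables, 4 fits only B (and all 7 values in {1, 2, 3, 4, 5, 6, 7} must be used), so B = 4.
A and C share exactly the 2 values {2, 3}; by pigeonhole those values go to them, so strike 2, 3 from D, E, F.
D's domain is down to {1}, so D = 1. So G can't be 1.
No further eliminations apply; E can still be any of 5, 6, 7.

5, 6, 7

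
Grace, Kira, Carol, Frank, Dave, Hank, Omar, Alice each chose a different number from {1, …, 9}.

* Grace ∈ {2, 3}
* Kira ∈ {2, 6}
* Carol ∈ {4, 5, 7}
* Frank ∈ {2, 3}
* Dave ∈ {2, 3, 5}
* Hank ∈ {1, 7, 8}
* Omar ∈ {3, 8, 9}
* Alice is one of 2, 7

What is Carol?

4

The 2 variables Grace and Frank are confined to {2, 3}, which locks those values in; drop them from Kira, Dave, Omar, Alice.
Kira's domain is down to {6}, so Kira = 6.
Dave's domain is down to {5}, so Dave = 5. So Carol can't be 5.
That leaves Alice = 7. So Carol, Hank can't be 7.
So Carol = 4.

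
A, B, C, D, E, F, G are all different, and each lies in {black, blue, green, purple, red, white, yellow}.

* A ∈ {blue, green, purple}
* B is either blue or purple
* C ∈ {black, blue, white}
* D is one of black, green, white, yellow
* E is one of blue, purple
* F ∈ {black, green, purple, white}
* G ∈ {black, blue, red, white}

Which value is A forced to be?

green

The 7 variables draw from only 7 values {black, blue, green, purple, red, white, yellow}, so each is used; only G can be red, hence G = red.
Among the 6 still-open variables, yellow fits only D (and all 6 values in {black, blue, green, purple, white, yellow} must be used), so D = yellow.
B and E share exactly the 2 values {blue, purple}; by pigeonhole those values go to them, so strike blue, purple from A, C, F.
So A = green.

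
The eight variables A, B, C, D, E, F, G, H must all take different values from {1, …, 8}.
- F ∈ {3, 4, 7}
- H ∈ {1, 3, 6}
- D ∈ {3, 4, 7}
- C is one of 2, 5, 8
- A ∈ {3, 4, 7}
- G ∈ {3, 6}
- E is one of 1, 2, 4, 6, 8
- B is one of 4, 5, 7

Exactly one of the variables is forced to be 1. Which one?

A, D, F share exactly the 3 values {3, 4, 7}; by pigeonhole those values go to them, so strike 3, 4, 7 from B, E, G, H.
B's domain is down to {5}, so B = 5. So C can't be 5.
That leaves G = 6. Remove 6 from E, H.
So 1 goes to H.

H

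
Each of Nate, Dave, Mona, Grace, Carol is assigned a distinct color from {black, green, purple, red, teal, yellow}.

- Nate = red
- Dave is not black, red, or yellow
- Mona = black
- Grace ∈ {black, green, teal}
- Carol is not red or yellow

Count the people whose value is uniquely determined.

2

Nate's domain is down to {red}, so Nate = red.
Mona's domain is down to {black}, so Mona = black. Strike black from Grace, Carol.
Determined: Nate=red, Mona=black. The other people each still have more than one consistent value. That makes 2.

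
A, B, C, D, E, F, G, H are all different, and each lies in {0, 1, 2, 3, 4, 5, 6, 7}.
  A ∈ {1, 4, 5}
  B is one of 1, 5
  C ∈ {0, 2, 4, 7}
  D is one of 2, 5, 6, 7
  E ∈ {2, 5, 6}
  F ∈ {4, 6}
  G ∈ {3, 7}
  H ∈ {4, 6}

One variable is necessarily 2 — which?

The 8 variables draw from only 8 values {0, 1, 2, 3, 4, 5, 6, 7}, so each is used; only C can be 0, hence C = 0.
The 7 still-open variables together cover exactly {1, 2, 3, 4, 5, 6, 7} — 7 values for 7 variables — and 3 appears only in G's list, so G = 3.
The 6 still-open variables draw from only 6 values {1, 2, 4, 5, 6, 7}, so each is used; only D can be 7, hence D = 7.
Among the 5 still-open variables, 2 fits only E (and all 5 values in {1, 2, 4, 5, 6} must be used), so E = 2.

E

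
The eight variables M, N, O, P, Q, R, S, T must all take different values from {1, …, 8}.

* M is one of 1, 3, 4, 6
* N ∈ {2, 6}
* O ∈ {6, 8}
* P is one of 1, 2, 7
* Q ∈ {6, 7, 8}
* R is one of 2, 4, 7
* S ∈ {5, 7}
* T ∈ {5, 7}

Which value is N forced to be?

2

Among the 8 variables, 3 fits only M (and all 8 values in {1, 2, 3, 4, 5, 6, 7, 8} must be used), so M = 3.
The 7 still-open variables together cover exactly {1, 2, 4, 5, 6, 7, 8} — 7 values for 7 variables — and 1 appears only in P's list, so P = 1.
Among the 6 still-open variables, 4 fits only R (and all 6 values in {2, 4, 5, 6, 7, 8} must be used), so R = 4.
Among the 5 still-open variables, 2 fits only N (and all 5 values in {2, 5, 6, 7, 8} must be used), so N = 2.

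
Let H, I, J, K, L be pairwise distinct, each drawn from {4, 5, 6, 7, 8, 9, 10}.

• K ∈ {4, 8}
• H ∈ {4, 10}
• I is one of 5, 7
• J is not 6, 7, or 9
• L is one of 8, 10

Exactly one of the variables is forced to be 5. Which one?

J

The 5 variables draw from only 5 values {4, 5, 7, 8, 10}, so each is used; only I can be 7, hence I = 7.
The 4 still-open variables together cover exactly {4, 5, 8, 10} — 4 values for 4 variables — and 5 appears only in J's list, so J = 5.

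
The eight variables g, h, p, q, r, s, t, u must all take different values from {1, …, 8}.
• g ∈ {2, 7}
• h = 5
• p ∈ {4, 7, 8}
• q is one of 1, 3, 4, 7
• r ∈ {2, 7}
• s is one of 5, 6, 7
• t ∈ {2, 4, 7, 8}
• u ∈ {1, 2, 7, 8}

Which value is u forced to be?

1

h has just one choice, so h = 5. Strike 5 from s.
Among the 7 still-open variables, 3 fits only q (and all 7 values in {1, 2, 3, 4, 6, 7, 8} must be used), so q = 3.
Among the 6 still-open variables, 1 fits only u (and all 6 values in {1, 2, 4, 6, 7, 8} must be used), so u = 1.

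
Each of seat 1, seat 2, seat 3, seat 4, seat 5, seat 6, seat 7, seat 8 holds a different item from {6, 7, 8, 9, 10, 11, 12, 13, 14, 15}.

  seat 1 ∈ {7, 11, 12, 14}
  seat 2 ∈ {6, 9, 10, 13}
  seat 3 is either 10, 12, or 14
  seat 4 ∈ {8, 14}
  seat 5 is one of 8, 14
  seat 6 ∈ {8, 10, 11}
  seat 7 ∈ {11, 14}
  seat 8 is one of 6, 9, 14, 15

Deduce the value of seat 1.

7

seat 4 and seat 5 share exactly the 2 values {8, 14}; by pigeonhole those values go to them, so strike 8, 14 from seat 1, seat 3, seat 6, seat 7, seat 8.
That leaves seat 7 = 11. Remove 11 from seat 1, seat 6.
seat 6 must be 10 (only option left). Eliminate 10 elsewhere: seat 2, seat 3.
seat 3's domain is down to {12}, so seat 3 = 12. So seat 1 can't be 12.
So seat 1 = 7.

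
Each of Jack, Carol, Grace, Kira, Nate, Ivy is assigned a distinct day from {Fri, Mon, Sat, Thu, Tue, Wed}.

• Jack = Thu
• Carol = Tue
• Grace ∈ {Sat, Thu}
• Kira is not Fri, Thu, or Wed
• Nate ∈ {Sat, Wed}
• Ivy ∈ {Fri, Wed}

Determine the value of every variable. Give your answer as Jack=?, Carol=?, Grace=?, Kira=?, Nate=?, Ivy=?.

Jack=Thu, Carol=Tue, Grace=Sat, Kira=Mon, Nate=Wed, Ivy=Fri

Jack has just one choice, so Jack = Thu. So Grace can't be Thu.
Carol's domain is down to {Tue}, so Carol = Tue. Eliminate Tue elsewhere: Kira.
Grace must be Sat (only option left). So Kira, Nate can't be Sat.
Kira's domain is down to {Mon}, so Kira = Mon.
Nate's domain is down to {Wed}, so Nate = Wed. Eliminate Wed elsewhere: Ivy.
Ivy's domain is down to {Fri}, so Ivy = Fri.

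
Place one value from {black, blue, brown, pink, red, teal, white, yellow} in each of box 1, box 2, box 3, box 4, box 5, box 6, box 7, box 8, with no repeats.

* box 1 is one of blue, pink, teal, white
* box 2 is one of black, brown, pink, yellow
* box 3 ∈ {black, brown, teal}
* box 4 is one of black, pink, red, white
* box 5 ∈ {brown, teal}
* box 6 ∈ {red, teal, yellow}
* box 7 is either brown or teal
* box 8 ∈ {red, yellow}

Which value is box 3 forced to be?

black

Among the 8 variables, blue fits only box 1 (and all 8 values in {black, blue, brown, pink, red, teal, white, yellow} must be used), so box 1 = blue.
Among the 7 still-open variables, white fits only box 4 (and all 7 values in {black, brown, pink, red, teal, white, yellow} must be used), so box 4 = white.
The 6 still-open variables together cover exactly {black, brown, pink, red, teal, yellow} — 6 values for 6 variables — and pink appears only in box 2's list, so box 2 = pink.
The 5 still-open variables draw from only 5 values {black, brown, red, teal, yellow}, so each is used; only box 3 can be black, hence box 3 = black.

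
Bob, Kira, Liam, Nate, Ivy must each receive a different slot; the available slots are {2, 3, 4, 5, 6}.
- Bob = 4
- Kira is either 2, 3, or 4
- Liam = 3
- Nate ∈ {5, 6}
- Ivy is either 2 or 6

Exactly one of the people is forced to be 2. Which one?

Bob must be 4 (only option left). Strike 4 from Kira.
Liam must be 3 (only option left). So Kira can't be 3.
So 2 goes to Kira.

Kira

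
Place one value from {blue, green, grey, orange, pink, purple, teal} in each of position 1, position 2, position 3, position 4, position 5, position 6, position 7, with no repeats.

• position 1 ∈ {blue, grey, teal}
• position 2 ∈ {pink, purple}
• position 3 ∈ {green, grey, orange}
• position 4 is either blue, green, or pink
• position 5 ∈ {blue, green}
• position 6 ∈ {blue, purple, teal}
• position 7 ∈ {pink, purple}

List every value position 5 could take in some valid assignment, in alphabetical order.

blue, green

Among the 7 variables, orange fits only position 3 (and all 7 values in {blue, green, grey, orange, pink, purple, teal} must be used), so position 3 = orange.
The 6 still-open variables together cover exactly {blue, green, grey, pink, purple, teal} — 6 values for 6 variables — and grey appears only in position 1's list, so position 1 = grey.
The 5 still-open variables draw from only 5 values {blue, green, pink, purple, teal}, so each is used; only position 6 can be teal, hence position 6 = teal.
position 2 and position 7 between them cover only {pink, purple} — a naked pair. Remove those values from position 4.
No further eliminations apply; position 5 can still be any of blue, green.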